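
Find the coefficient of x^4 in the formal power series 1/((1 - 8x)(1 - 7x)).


By partial fractions or Cauchy convolution:
The coefficient equals sum_{k=0}^{4} 8^k * 7^(4-k).
= 15961

15961


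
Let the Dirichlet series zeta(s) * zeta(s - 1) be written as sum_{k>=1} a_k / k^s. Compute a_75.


Convolution gives a_k = sum_{d | k} d * 1 = sum_{d | k} d = sigma(k), the sum of positive divisors of k.
For k = 75, the divisors are 1, 3, 5, 15, 25, 75, so
sigma(75) = 1 + 3 + 5 + 15 + 25 + 75 = 124.

124


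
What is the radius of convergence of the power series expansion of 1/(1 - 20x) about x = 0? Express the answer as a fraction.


Expanding 1/(1 - 20x) = sum_{k>=0} 20^k x^k, the series converges when |20x| < 1, i.e., |x| < 1/20.
So the radius of convergence is 1/20 = 1/20.

1/20


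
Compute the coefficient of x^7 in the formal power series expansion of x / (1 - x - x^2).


Let f(x) = sum_{k>=0} a_k x^k. Multiplying f(x) * (1 - x - x^2) = x and matching coefficients gives a_0 = 0, a_1 = 1, and a_k = a_{k-1} + a_{k-2} for k >= 2. These are the Fibonacci numbers F_k.
Iterating from F_0 = 0, F_1 = 1:
F_0=0, F_1=1, F_2=1, F_3=2, F_4=3, F_5=5, F_6=8, F_7=13
F_7 = 13.

13


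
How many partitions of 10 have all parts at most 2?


Using the generating function (1-x)^(-1)(1-x^2)^(-1),
the coefficient of x^10 counts these restricted partitions.
Result = 6

6


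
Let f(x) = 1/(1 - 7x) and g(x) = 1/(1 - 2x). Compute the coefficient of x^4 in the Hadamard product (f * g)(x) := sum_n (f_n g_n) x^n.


f has coefficients f_k = 7^k and g has coefficients g_k = 2^k, so the Hadamard product has coefficient (f*g)_k = 7^k * 2^k = 14^k.
For k = 4: 14^4 = 38416.

38416


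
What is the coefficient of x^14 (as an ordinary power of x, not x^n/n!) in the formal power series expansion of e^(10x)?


The exponential series is e^y = sum_{k>=0} y^k / k!. Substituting y = 10x gives
e^(10x) = sum_{k>=0} 10^k x^k / k!.
So the coefficient of x^n is a^n/n! with a = 10, n = 14:
10^14 / 14! = 100000000000000/87178291200 = 1953125000/1702701

1953125000/1702701


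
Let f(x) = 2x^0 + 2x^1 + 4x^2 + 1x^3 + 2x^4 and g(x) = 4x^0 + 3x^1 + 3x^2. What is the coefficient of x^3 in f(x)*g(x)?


Cauchy product at x^3:
2*3 + 4*3 + 1*4
= 22

22


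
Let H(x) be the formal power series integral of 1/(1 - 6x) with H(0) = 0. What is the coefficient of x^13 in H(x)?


1/(1 - 6x) = sum_{k>=0} 6^k x^k. Integrating termwise with H(0) = 0:
H(x) = sum_{k>=0} 6^k x^(k+1) / (k+1) = sum_{m>=1} 6^(m-1) x^m / m.
For m = 13: 6^12/13 = 2176782336/13 = 2176782336/13.

2176782336/13


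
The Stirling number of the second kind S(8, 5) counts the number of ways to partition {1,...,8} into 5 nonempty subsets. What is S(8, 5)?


Using the explicit formula S(n,k) = (1/k!) sum_{j=0}^{k} (-1)^(k-j) C(k,j) j^n:
S(8, 5) = 1050
Equivalently, S(n,k) is n! times the coefficient of x^n in the EGF (e^x - 1)^k / k!.

1050


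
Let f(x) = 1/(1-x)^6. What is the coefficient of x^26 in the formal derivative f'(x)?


Differentiate: d/dx [ 1/(1-x)^r ] = r / (1-x)^(r+1).
Here r = 6, so f'(x) = 6 / (1-x)^7.
The expansion of 1/(1-x)^(r+1) has coefficient of x^n equal to C(n+r, r).
So the coefficient of x^26 in f'(x) is
6 * C(32, 6) = 6 * 906192 = 5437152

5437152


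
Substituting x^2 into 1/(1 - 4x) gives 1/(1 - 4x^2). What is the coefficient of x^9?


Since 1/(1 - 4x^2) only has even powers of x,
the coefficient of x^9 (odd) is 0.

0


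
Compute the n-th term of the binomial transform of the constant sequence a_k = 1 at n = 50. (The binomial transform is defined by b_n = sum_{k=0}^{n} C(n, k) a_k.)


With a_k = 1 for all k, b_n = sum_{k=0}^{n} C(n, k) = 2^n by the binomial theorem.
For n = 50: 2^50 = 1125899906842624.

1125899906842624


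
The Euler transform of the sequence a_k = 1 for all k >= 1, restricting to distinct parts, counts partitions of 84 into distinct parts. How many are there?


Partitions of 84 into distinct parts can be computed via generating function.
Product (1+x)(1+x^2)(1+x^3)...
The coefficient of x^84 = 111322

111322


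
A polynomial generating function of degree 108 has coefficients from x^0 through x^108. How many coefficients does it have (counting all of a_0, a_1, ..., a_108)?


A polynomial of degree 108 takes the form a_0 + a_1 x + ... + a_108 x^108.
The number of coefficients is 108 + 1 = 109.

109


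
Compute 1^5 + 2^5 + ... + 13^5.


This power sum has a closed form given by Faulhaber's formula
sum_{k=1}^{m} k^p = (1 / (p + 1)) * sum_{j=0}^{p} C(p + 1, j) B_j m^(p + 1 - j),
but for small m direct computation is fastest:
1 + 32 + 243 + 1024 + 3125 + 7776 + 16807 + 32768 + 59049 + 100000 + 161051 + 248832 + 371293 = 1002001.

1002001


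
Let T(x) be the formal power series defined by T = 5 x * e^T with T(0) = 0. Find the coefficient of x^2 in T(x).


Apply the Lagrange inversion formula: if T = 5 x * phi(T) with phi(t) = e^t, then
[x^n] T = 5^n * (1/n) [t^(n-1)] phi(t)^n = 5^n * (1/n) [t^(n-1)] e^(n t) = 5^n * (1/n) * n^(n-1) / (n-1)! = 5^n * n^(n-1) / n!.
When c = 1 this is the Cayley count of rooted labeled trees on n vertices, divided by n!.
For n = 2: 5^2 * 2^1 / 2! = 25 * 2/2 = 25.

25


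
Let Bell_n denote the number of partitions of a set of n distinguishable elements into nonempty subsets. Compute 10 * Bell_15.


Bell_15 can be computed from the Bell triangle or from Dobinski's identity Bell_n = (1/e) * sum_{k>=0} k^n / k!.
Computing Bell_15 = 1382958545.
Then 10 * 1382958545 = 13829585450.

13829585450


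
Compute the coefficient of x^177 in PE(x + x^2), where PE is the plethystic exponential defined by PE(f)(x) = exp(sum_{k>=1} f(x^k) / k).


With f(x) = x + x^2, the exponent is sum_{k>=1} (x^k + x^(2k)) / k = -ln(1 - x) - ln(1 - x^2). Exponentiating:
PE(x + x^2) = 1 / ((1 - x)(1 - x^2)).
This is the generating function for partitions of n into parts of size 1 or 2. The number of 2's can be any j in 0..88, and the rest are 1's, so
[x^177] = floor(177/2) + 1 = 89.

89


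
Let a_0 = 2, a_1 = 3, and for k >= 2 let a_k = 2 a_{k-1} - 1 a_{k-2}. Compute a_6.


Iterating the recurrence forward:
a_0 = 2
a_1 = 3
a_2 = 2*3 - 1*2 = 4
a_3 = 2*4 - 1*3 = 5
a_4 = 2*5 - 1*4 = 6
a_5 = 2*6 - 1*5 = 7
a_6 = 2*7 - 1*6 = 8
So a_6 = 8.

8


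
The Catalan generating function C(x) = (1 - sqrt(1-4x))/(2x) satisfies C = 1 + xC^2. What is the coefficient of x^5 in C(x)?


Substituting x -> x scales the n-th coefficient by 1, so [x^5] C(x) = C_5.
C_5 = C(2*5, 5)/(6) = 252/6 = 42.
= 42.

42


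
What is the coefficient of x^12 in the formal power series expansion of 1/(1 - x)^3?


The expansion 1/(1 - x)^r = sum_{k>=0} C(k + r - 1, r - 1) x^k follows from the multiset / negative-binomial theorem (or from repeated differentiation of the geometric series).
For r = 3 and k = 12:
C(14, 2) = 87178291200 / (2 * 479001600) = 91.

91


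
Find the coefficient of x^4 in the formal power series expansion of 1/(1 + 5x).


Write 1/(1 + c x) = 1/(1 - (-c) x) and apply the geometric-series identity
1/(1 - y) = sum_{k>=0} y^k to get 1/(1 + c x) = sum_{k>=0} (-c)^k x^k.
So the coefficient of x^k is (-c)^k = (-1)^k * c^k.
Here c = 5 and k = 4:
(-5)^4 = 1 * 625 = 625

625


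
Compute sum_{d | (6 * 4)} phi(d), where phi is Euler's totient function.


First, 6 * 4 = 24. One classical identity is sum_{d | n} phi(d) = n (each k in [1, n] has a unique gcd with n, and among the k's with gcd(k, n) = n/d there are phi(d) of them). So the sum equals 24. We also verify directly:
Divisors of 24: 1, 2, 3, 4, 6, 8, 12, 24.
phi values: 1, 1, 2, 2, 2, 4, 4, 8.
Sum = 24.

24


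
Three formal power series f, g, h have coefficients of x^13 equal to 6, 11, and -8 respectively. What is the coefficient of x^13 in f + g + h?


Series addition is componentwise:
6 + 11 + -8
= 9

9


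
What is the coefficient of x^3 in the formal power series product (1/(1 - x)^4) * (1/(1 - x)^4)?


Combine the factors: (1/(1 - x)^4) * (1/(1 - x)^4) = 1/(1 - x)^8.
Then use 1/(1 - x)^r = sum_{k>=0} C(k + r - 1, r - 1) x^k with r = 8 and k = 3:
C(10, 7) = 120.

120


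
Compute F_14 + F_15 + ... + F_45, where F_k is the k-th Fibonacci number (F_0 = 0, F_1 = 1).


Use the identity sum_{k=0}^{N} F_k = F_{N+2} - 1 (which follows from F_{k+2} - F_{k+1} = F_k). Then
sum_{k=14}^{45} F_k = (F_{47} - 1) - (F_{15} - 1) = F_{47} - F_{15}.
Computing: F_{47} = 2971215073, F_{15} = 610, so
Sum = 2971215073 - 610 = 2971214463.

2971214463


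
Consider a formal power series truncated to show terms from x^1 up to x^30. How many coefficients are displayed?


From x^1 to x^30 inclusive, the count is 30 - 1 + 1 = 30.

30


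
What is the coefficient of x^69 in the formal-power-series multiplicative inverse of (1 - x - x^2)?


Let the inverse be f(x) = sum_{k>=0} a_k x^k. From f(x) * (1 - x - x^2) = 1 and matching coefficients:
 x^0: a_0 = 1.
 x^1: a_1 - a_0 = 0, so a_1 = 1.
 x^k (k >= 2): a_k - a_{k-1} - a_{k-2} = 0, i.e. a_k = a_{k-1} + a_{k-2}.
This is the Fibonacci-type recurrence shifted so that a_0 = a_1 = 1.
Iterating: a_0=1, a_1=1, a_2=2, a_3=3, a_4=5, a_5=8, a_6=13, a_7=21, a_8=34, a_9=55, ...
a_69 = 190392490709135.

190392490709135


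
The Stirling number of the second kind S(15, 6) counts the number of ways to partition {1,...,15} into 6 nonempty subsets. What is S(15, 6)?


Using the explicit formula S(n,k) = (1/k!) sum_{j=0}^{k} (-1)^(k-j) C(k,j) j^n:
S(15, 6) = 420693273
Equivalently, S(n,k) is n! times the coefficient of x^n in the EGF (e^x - 1)^k / k!.

420693273


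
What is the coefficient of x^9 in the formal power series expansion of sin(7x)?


The Maclaurin series is sin(t) = sum_{k>=0} (-1)^k t^(2k+1) / (2k+1)!, so substituting t = 7x, only odd powers of x are nonzero, with coefficient of x^(2k+1) equal to (-1)^k 7^(2k+1) / (2k+1)!.
Write 9 = 2*4 + 1, giving the coefficient (-1)^4 * 7^9 / 9! = 40353607/362880 = 5764801/51840.

5764801/51840


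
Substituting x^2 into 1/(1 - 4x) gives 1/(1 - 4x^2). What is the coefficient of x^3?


Since 1/(1 - 4x^2) only has even powers of x,
the coefficient of x^3 (odd) is 0.

0


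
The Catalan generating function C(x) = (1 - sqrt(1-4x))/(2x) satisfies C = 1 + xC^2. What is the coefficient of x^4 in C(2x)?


Substituting x -> 2x scales the n-th coefficient by 2^n, so [x^4] C(2x) = 2^4 * C_4.
C_4 = C(2*4, 4)/(5) = 70/5 = 14.
So 2^4 * 14 = 16 * 14 = 224.

224


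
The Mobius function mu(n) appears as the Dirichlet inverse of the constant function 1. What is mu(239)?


239 = 239 (all distinct primes).
mu(239) = (-1)^1 = -1

-1


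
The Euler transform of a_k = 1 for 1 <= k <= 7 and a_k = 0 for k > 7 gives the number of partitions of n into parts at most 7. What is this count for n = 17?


Partitions of 17 into parts at most 7:
Using generating function (1-x)^(-1)(1-x^2)^(-1)...(1-x^7)^(-1),
the coefficient of x^17 = 201

201


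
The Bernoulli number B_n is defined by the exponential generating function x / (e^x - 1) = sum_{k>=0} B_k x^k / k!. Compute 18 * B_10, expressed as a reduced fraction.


Bernoulli numbers can also be computed recursively via B_0 = 1 and sum_{j=0}^{m} C(m+1, j) B_j = 0 for m >= 1. Odd-index Bernoulli numbers vanish for k >= 3.
Computing B_10 = 5/66, so 18 * B_10 = 18 * 5/66 = 15/11.

15/11


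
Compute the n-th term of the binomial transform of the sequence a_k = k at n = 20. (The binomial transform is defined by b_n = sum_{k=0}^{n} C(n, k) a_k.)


With a_k = k, b_n = sum_{k=0}^{n} C(n, k) k. Using k * C(n, k) = n * C(n-1, k-1) gives b_n = n * sum_{k>=1} C(n-1, k-1) = n * 2^(n-1).
For n = 20: 20 * 2^19 = 20 * 524288 = 10485760.

10485760


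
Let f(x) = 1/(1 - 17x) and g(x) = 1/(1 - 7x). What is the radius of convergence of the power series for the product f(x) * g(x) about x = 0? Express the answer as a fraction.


The radius of 1/(1 - 17x) is 1/17 (nearest singularity at x = 1/17), and the radius of 1/(1 - 7x) is 1/7.
The product f(x)*g(x) = 1/((1 - 17x)(1 - 7x)) has singularities at both 1/17 and 1/7, so its radius of convergence is the distance to the nearest one:
min(1/17, 1/7) = 1/17.

1/17


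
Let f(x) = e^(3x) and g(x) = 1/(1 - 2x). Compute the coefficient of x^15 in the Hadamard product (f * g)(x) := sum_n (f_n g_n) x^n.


Expanding: f_k = 3^k/k! (from e^(3x)) and g_k = 2^k (from 1/(1 - 2x)). So the Hadamard coefficient (f * g)_k = 3^k 2^k / k! = (6)^k / k!.
For k = 15: 6^15/15! = 470184984576/1307674368000 = 314928/875875.

314928/875875


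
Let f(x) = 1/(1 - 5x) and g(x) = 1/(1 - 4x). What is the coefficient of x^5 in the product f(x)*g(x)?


The coefficient of x^n in f*g is the Cauchy product: sum_{k=0}^{n} a^k * b^(n-k).
With a=5, b=4, n=5:
sum_{k=0}^{5} 5^k * 4^(5-k)
= 11529

11529


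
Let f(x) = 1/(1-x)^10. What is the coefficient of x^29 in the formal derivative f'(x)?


Differentiate: d/dx [ 1/(1-x)^r ] = r / (1-x)^(r+1).
Here r = 10, so f'(x) = 10 / (1-x)^11.
The expansion of 1/(1-x)^(r+1) has coefficient of x^n equal to C(n+r, r).
So the coefficient of x^29 in f'(x) is
10 * C(39, 10) = 10 * 635745396 = 6357453960

6357453960


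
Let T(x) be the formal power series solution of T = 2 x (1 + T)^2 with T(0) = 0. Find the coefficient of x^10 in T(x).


Apply the Lagrange inversion formula: if T = 2 x * phi(T) with phi(t) = (1 + t)^2, then [x^n] T = 2^n * (1/n) [t^(n-1)] phi(t)^n = 2^n * (1/n) [t^(n-1)] (1 + t)^(2n) = 2^n * (1/n) C(2n, n-1).
Using the identity C(2n, n-1) = C(2n, n) * n / (n+1), the unscaled factor equals C(2n, n) / (n+1) = C_n, the n-th Catalan number.
For n = 10: C_10 = C(20, 10) / 11 = 184756/11 = 16796.
With the 2^10 = 1024 factor, the coefficient is 1024 * 16796 = 17199104.

17199104


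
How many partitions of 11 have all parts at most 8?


Using the generating function (1-x)^(-1)(1-x^2)^(-1)...(1-x^8)^(-1),
the coefficient of x^11 counts these restricted partitions.
Result = 52

52


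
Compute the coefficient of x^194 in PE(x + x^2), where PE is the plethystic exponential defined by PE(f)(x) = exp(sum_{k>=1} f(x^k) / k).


With f(x) = x + x^2, the exponent is sum_{k>=1} (x^k + x^(2k)) / k = -ln(1 - x) - ln(1 - x^2). Exponentiating:
PE(x + x^2) = 1 / ((1 - x)(1 - x^2)).
This is the generating function for partitions of n into parts of size 1 or 2. The number of 2's can be any j in 0..97, and the rest are 1's, so
[x^194] = floor(194/2) + 1 = 98.

98


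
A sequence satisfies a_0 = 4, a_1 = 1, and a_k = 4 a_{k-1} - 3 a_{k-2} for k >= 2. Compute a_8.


The characteristic equation is t^2 - 4 t + 3 = 0, with roots r_1 = 3 and r_2 = 1 (so c_1 = r_1 + r_2, c_2 = -r_1 r_2 as required).
One can use the closed form a_n = A r_1^n + B r_2^n, but direct iteration is more reliable:
a_0 = 4, a_1 = 1, a_2 = -8, a_3 = -35, a_4 = -116, a_5 = -359, a_6 = -1088, a_7 = -3275, a_8 = -9836.
So a_8 = -9836.

-9836


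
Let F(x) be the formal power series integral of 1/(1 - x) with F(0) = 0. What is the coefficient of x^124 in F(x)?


1/(1 - x) = sum_{k>=0} x^k. Integrating termwise and using F(0) = 0 gives
F(x) = sum_{k>=0} x^(k+1) / (k+1) = sum_{m>=1} x^m / m = -ln(1 - x).
So the coefficient of x^124 is 1/124 = 1/124.

1/124


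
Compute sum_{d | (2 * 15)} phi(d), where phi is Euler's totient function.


First, 2 * 15 = 30. One classical identity is sum_{d | n} phi(d) = n (each k in [1, n] has a unique gcd with n, and among the k's with gcd(k, n) = n/d there are phi(d) of them). So the sum equals 30. We also verify directly:
Divisors of 30: 1, 2, 3, 5, 6, 10, 15, 30.
phi values: 1, 1, 2, 4, 2, 4, 8, 8.
Sum = 30.

30


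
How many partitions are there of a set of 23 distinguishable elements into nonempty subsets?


Bell_23 can be computed from the Bell triangle or from Dobinski's identity Bell_n = (1/e) * sum_{k>=0} k^n / k!.
Computing Bell_23 = 44152005855084346.

44152005855084346


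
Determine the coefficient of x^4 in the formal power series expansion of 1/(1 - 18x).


The geometric series identity gives 1/(1 - c x) = sum_{k>=0} c^k x^k, so the coefficient of x^k is c^k.
Here c = 18 and k = 4.
Computing: 18^4 = 104976

104976


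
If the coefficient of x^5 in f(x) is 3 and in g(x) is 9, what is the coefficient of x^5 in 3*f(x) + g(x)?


Scalar multiplication scales coefficients: 3 * 3 = 9.
Then add the g coefficient: 9 + 9
= 18

18


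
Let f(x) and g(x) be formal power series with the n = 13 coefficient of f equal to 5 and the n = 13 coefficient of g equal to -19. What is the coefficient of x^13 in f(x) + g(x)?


Addition of formal power series is termwise.
The coefficient of x^13 in f + g = 5 + -19
= -14

-14


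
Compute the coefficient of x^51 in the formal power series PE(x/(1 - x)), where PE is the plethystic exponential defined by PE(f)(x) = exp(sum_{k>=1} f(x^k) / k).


For f(x) = x/(1 - x) we have
sum_{k>=1} f(x^k) / k = sum_{k>=1} (1/k) * x^k / (1 - x^k) = sum_{k, m >= 1} x^(k m) / k,
which after exponentiating simplifies to
PE(x/(1 - x)) = prod_{k>=1} 1 / (1 - x^k).
This is the generating function for the partition function p(n), so the coefficient of x^51 is p(51).
Computing p(51) by dynamic programming over parts 1, 2, ..., 51: p(51) = 239943.

239943


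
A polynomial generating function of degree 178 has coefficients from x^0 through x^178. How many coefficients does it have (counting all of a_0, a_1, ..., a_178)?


A polynomial of degree 178 takes the form a_0 + a_1 x + ... + a_178 x^178.
The number of coefficients is 178 + 1 = 179.

179


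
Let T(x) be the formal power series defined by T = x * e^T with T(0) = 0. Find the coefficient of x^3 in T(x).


Apply the Lagrange inversion formula: if T = x * phi(T) with phi(t) = e^t, then
[x^n] T = (1/n) [t^(n-1)] phi(t)^n = (1/n) [t^(n-1)] e^(n t) = (1/n) * n^(n-1) / (n-1)! = n^(n-1) / n!.
When c = 1 this is the Cayley count of rooted labeled trees on n vertices, divided by n!.
For n = 3: 3^2 / 3! = 9/6 = 3/2.

3/2


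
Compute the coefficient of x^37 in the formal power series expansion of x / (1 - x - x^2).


Let f(x) = sum_{k>=0} a_k x^k. Multiplying f(x) * (1 - x - x^2) = x and matching coefficients gives a_0 = 0, a_1 = 1, and a_k = a_{k-1} + a_{k-2} for k >= 2. These are the Fibonacci numbers F_k.
Iterating from F_0 = 0, F_1 = 1:
F_0=0, F_1=1, F_2=1, F_3=2, F_4=3, F_5=5, F_6=8, F_7=13, F_8=21, F_9=34, ...
F_37 = 24157817.

24157817


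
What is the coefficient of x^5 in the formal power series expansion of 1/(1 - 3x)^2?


The general identity 1/(1 - c x)^r = sum_{k>=0} c^k C(k + r - 1, r - 1) x^k follows by substituting y = c x into 1/(1 - y)^r = sum_{k>=0} C(k + r - 1, r - 1) y^k.
For c = 3, r = 2, k = 5:
3^5 * C(6, 1) = 243 * 6 = 1458.

1458


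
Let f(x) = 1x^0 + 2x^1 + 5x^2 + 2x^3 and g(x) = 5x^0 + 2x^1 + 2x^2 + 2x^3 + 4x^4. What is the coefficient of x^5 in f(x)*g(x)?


Cauchy product at x^5:
2*4 + 5*2 + 2*2
= 22

22


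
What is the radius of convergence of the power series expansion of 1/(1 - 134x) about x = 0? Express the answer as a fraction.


Expanding 1/(1 - 134x) = sum_{k>=0} 134^k x^k, the series converges when |134x| < 1, i.e., |x| < 1/134.
So the radius of convergence is 1/134 = 1/134.

1/134


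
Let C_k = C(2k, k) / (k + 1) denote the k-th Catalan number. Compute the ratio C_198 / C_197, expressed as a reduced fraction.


Using C_k = (2k)! / (k! (k+1)!), the ratio C_{k+1}/C_k simplifies to
C_{k+1}/C_k = [(2k+2)! / ((k+1)! (k+2)!)] * [k! (k+1)! / (2k)!]
 = (2k+2)(2k+1) / ((k+1)(k+2)) = 2(2k+1) / (k+2).
For k = 197: 2(2*197 + 1) / (197 + 2) = 790/199 = 790/199.

790/199


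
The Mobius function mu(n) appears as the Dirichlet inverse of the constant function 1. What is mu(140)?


140 has a squared prime factor, so mu(140) = 0.
Factorization reveals a repeated prime.

0


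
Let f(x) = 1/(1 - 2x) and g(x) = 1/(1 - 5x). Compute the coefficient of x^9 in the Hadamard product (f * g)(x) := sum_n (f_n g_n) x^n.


f has coefficients f_k = 2^k and g has coefficients g_k = 5^k, so the Hadamard product has coefficient (f*g)_k = 2^k * 5^k = 10^k.
For k = 9: 10^9 = 1000000000.

1000000000


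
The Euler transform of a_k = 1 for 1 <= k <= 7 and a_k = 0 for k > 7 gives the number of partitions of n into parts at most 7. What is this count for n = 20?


Partitions of 20 into parts at most 7:
Using generating function (1-x)^(-1)(1-x^2)^(-1)...(1-x^7)^(-1),
the coefficient of x^20 = 364

364


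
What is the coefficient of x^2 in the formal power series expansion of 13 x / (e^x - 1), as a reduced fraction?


The exponential generating function for Bernoulli numbers is
x / (e^x - 1) = sum_{k>=0} B_k x^k / k!.
So the coefficient of x^2 in 13 x / (e^x - 1) is 13 B_2 / 2!.
Computing: B_2 = 1/6, 2! = 2, giving
13 * 1/6 / 2 = 13/12.

13/12


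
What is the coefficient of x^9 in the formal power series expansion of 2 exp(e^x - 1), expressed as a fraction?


exp(e^x - 1) is the exponential generating function for the Bell numbers Bell_k: exp(e^x - 1) = sum_{k>=0} Bell_k x^k / k!.
So the coefficient of x^9 in 2 exp(e^x - 1) is 2 Bell_9 / 9!.
Computing: Bell_9 = 21147 and 9! = 362880, giving
2 * 21147/362880 = 1007/8640.

1007/8640


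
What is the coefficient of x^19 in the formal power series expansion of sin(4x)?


The Maclaurin series is sin(t) = sum_{k>=0} (-1)^k t^(2k+1) / (2k+1)!, so substituting t = 4x, only odd powers of x are nonzero, with coefficient of x^(2k+1) equal to (-1)^k 4^(2k+1) / (2k+1)!.
Write 19 = 2*9 + 1, giving the coefficient (-1)^9 * 4^19 / 19! = -274877906944/121645100408832000 = -4194304/1856156927625.

-4194304/1856156927625


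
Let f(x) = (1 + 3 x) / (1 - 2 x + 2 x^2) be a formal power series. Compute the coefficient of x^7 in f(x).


Write f(x) = sum_{k>=0} a_k x^k. Multiplying both sides by 1 - 2 x + 2 x^2 gives
(1 - 2 x + 2 x^2) sum_{k>=0} a_k x^k = 1 + 3 x.
Matching coefficients:
 x^0: a_0 = 1
 x^1: a_1 - 2 a_0 = 3  =>  a_1 = 2*1 + 3 = 5
 x^k (k >= 2): a_k = 2 a_{k-1} - 2 a_{k-2}.
Iterating: a_2 = 8, a_3 = 6, a_4 = -4, a_5 = -20, a_6 = -32, a_7 = -24.
So the coefficient of x^7 is -24.

-24


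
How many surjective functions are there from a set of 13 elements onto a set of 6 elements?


By inclusion-exclusion on which target elements are missed, the number of surjections from an n-set onto a k-set is
surj(n, k) = sum_{j=0}^{k} (-1)^j C(k, j) (k - j)^n.
Equivalently surj(n, k) = k! * S(n, k), where S(n, k) is the Stirling number of the second kind.
For n = 13, k = 6:
S(13, 6) = 9321312, so
surj = 6! * 9321312 = 720 * 9321312 = 6711344640.

6711344640


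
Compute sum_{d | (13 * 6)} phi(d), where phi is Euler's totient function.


First, 13 * 6 = 78. One classical identity is sum_{d | n} phi(d) = n (each k in [1, n] has a unique gcd with n, and among the k's with gcd(k, n) = n/d there are phi(d) of them). So the sum equals 78. We also verify directly:
Divisors of 78: 1, 2, 3, 6, 13, 26, 39, 78.
phi values: 1, 1, 2, 2, 12, 12, 24, 24.
Sum = 78.

78


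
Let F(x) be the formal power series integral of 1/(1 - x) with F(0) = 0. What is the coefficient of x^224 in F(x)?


1/(1 - x) = sum_{k>=0} x^k. Integrating termwise and using F(0) = 0 gives
F(x) = sum_{k>=0} x^(k+1) / (k+1) = sum_{m>=1} x^m / m = -ln(1 - x).
So the coefficient of x^224 is 1/224 = 1/224.

1/224


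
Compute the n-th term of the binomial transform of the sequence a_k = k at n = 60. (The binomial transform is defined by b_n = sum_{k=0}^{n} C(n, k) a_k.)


With a_k = k, b_n = sum_{k=0}^{n} C(n, k) k. Using k * C(n, k) = n * C(n-1, k-1) gives b_n = n * sum_{k>=1} C(n-1, k-1) = n * 2^(n-1).
For n = 60: 60 * 2^59 = 60 * 576460752303423488 = 34587645138205409280.

34587645138205409280


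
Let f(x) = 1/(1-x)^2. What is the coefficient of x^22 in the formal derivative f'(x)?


Differentiate: d/dx [ 1/(1-x)^r ] = r / (1-x)^(r+1).
Here r = 2, so f'(x) = 2 / (1-x)^3.
The expansion of 1/(1-x)^(r+1) has coefficient of x^n equal to C(n+r, r).
So the coefficient of x^22 in f'(x) is
2 * C(24, 2) = 2 * 276 = 552

552


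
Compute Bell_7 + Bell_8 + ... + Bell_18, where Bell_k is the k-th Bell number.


Recall Bell_k counts set partitions of a k-set (with Bell_0 = 1 by convention).
Bell_7 through Bell_18: 877, 4140, 21147, 115975, 678570, 4213597, 27644437, 190899322, 1382958545, 10480142147, 82864869804, 682076806159
Sum = 877 + 4140 + 21147 + 115975 + 678570 + 4213597 + 27644437 + 190899322 + 1382958545 + 10480142147 + 82864869804 + 682076806159 = 777028354720.

777028354720


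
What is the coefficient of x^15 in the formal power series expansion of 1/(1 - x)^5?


The negative binomial / multiset identity is
1/(1 - x)^r = sum_{k>=0} C(k + r - 1, r - 1) x^k.
Here r = 5 and k = 15, so the coefficient is
C(15 + 4, 4) = C(19, 4)
= 3876

3876


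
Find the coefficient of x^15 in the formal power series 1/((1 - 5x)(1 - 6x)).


By partial fractions or Cauchy convolution:
The coefficient equals sum_{k=0}^{15} 5^k * 6^(15-k).
= 2668522016831

2668522016831


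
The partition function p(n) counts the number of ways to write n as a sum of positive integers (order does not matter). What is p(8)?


Using the generating function prod_{k>=1} 1/(1-x^k), we compute p(8).
By dynamic programming over parts 1 through 8:
p(8) = 22

22


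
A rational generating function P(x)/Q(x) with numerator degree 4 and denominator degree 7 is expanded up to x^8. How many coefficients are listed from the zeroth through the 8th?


Expanding up to x^8 gives the coefficients for x^0, x^1, ..., x^8.
That is 8 + 1 = 9 coefficients in total.

9


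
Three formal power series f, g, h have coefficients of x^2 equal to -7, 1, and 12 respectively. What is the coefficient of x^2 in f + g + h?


Series addition is componentwise:
-7 + 1 + 12
= 6

6


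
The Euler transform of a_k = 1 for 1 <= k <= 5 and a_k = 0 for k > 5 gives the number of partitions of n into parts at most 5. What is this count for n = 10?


Partitions of 10 into parts at most 5:
Using generating function (1-x)^(-1)(1-x^2)^(-1)...(1-x^5)^(-1),
the coefficient of x^10 = 30

30


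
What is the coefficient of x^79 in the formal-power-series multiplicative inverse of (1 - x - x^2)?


Let the inverse be f(x) = sum_{k>=0} a_k x^k. From f(x) * (1 - x - x^2) = 1 and matching coefficients:
 x^0: a_0 = 1.
 x^1: a_1 - a_0 = 0, so a_1 = 1.
 x^k (k >= 2): a_k - a_{k-1} - a_{k-2} = 0, i.e. a_k = a_{k-1} + a_{k-2}.
This is the Fibonacci-type recurrence shifted so that a_0 = a_1 = 1.
Iterating: a_0=1, a_1=1, a_2=2, a_3=3, a_4=5, a_5=8, a_6=13, a_7=21, a_8=34, a_9=55, ...
a_79 = 23416728348467685.

23416728348467685


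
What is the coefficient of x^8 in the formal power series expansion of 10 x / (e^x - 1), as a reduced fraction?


The exponential generating function for Bernoulli numbers is
x / (e^x - 1) = sum_{k>=0} B_k x^k / k!.
So the coefficient of x^8 in 10 x / (e^x - 1) is 10 B_8 / 8!.
Computing: B_8 = -1/30, 8! = 40320, giving
10 * -1/30 / 40320 = -1/120960.

-1/120960


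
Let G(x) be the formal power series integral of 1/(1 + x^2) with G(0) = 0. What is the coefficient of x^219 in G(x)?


1/(1 + x^2) = sum_{j>=0} (-1)^j x^(2j). Integrating termwise with G(0) = 0:
G(x) = sum_{j>=0} (-1)^j x^(2j+1) / (2j+1) = arctan(x).
Only odd powers are nonzero. For x^219 write 219 = 2*109 + 1, giving
(-1)^109 / 219 = -1/219 = -1/219.

-1/219


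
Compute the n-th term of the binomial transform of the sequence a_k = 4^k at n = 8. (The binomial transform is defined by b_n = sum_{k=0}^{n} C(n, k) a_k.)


With a_k = 4^k, b_n = sum_{k=0}^{n} C(n, k) 4^k = (1 + 4)^n by the binomial theorem.
For n = 8: (1 + 4)^8 = 5^8 = 390625.

390625


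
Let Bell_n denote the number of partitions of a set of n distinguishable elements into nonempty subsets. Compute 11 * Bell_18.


Bell_18 can be computed from the Bell triangle or from Dobinski's identity Bell_n = (1/e) * sum_{k>=0} k^n / k!.
Computing Bell_18 = 682076806159.
Then 11 * 682076806159 = 7502844867749.

7502844867749


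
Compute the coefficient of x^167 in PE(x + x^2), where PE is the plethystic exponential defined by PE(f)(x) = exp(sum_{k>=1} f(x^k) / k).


With f(x) = x + x^2, the exponent is sum_{k>=1} (x^k + x^(2k)) / k = -ln(1 - x) - ln(1 - x^2). Exponentiating:
PE(x + x^2) = 1 / ((1 - x)(1 - x^2)).
This is the generating function for partitions of n into parts of size 1 or 2. The number of 2's can be any j in 0..83, and the rest are 1's, so
[x^167] = floor(167/2) + 1 = 84.

84


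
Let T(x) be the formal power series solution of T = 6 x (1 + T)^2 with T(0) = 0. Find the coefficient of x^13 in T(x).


Apply the Lagrange inversion formula: if T = 6 x * phi(T) with phi(t) = (1 + t)^2, then [x^n] T = 6^n * (1/n) [t^(n-1)] phi(t)^n = 6^n * (1/n) [t^(n-1)] (1 + t)^(2n) = 6^n * (1/n) C(2n, n-1).
Using the identity C(2n, n-1) = C(2n, n) * n / (n+1), the unscaled factor equals C(2n, n) / (n+1) = C_n, the n-th Catalan number.
For n = 13: C_13 = C(26, 13) / 14 = 10400600/14 = 742900.
With the 6^13 = 13060694016 factor, the coefficient is 13060694016 * 742900 = 9702789584486400.

9702789584486400


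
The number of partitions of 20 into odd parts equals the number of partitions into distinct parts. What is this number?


Computing partitions of 20 into odd parts (1, 3, 5, ...):
Using the generating function prod_{k>=0} 1/(1-x^(2k+1)),
the count is 64

64


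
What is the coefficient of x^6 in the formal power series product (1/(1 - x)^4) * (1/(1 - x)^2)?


Combine the factors: (1/(1 - x)^4) * (1/(1 - x)^2) = 1/(1 - x)^6.
Then use 1/(1 - x)^r = sum_{k>=0} C(k + r - 1, r - 1) x^k with r = 6 and k = 6:
C(11, 5) = 462.

462


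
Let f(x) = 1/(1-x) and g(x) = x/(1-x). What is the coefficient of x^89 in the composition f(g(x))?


First simplify the composition: f(g(x)) = 1/(1 - x/(1-x)) = (1-x)/((1-x) - x) = (1-x)/(1-2x).
Now extract the coefficient. Write (1-x)/(1-2x) = 1/(1-2x) - x/(1-2x).
The coefficient of x^n in 1/(1-2x) is 2^n, and in x/(1-2x) is 2^(n-1) (for n >= 1).
So the coefficient of x^89 is 2^89 - 2^88 = 618970019642690137449562112 - 309485009821345068724781056 = 309485009821345068724781056.

309485009821345068724781056


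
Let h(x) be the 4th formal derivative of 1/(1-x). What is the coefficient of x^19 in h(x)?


Differentiating 4 times: d^4/dx^4 [1/(1-x)] = 4!/(1-x)^5.
The expansion 1/(1-x)^5 = sum_{k>=0} C(k+4, 4) x^k, so the coefficient of x^n in 4!/(1-x)^5 is 4! * C(n+4, 4).
For n = 19: 24 * C(23, 4) = 24 * 8855 = 212520

212520


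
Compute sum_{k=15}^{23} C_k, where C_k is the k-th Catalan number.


C_15 through C_23: 9694845, 35357670, 129644790, 477638700, 1767263190, 6564120420, 24466267020, 91482563640, 343059613650
Sum = 9694845 + 35357670 + 129644790 + 477638700 + 1767263190 + 6564120420 + 24466267020 + 91482563640 + 343059613650
= 467992163925

467992163925


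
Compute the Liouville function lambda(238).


The Liouville function is lambda(k) = (-1)^Omega(k), where Omega(k) counts the prime factors of k with multiplicity.
Factoring: 238 = 2 * 7 * 17, so Omega(238) = 3.
lambda(238) = (-1)^3 = -1.

-1


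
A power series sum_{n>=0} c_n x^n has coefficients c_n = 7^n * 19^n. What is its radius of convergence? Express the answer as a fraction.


By the root test (Cauchy-Hadamard), the radius is R = 1 / limsup_n |c_n|^(1/n).
Here |c_n|^(1/n) = (7^n * 19^n)^(1/n) = 7 * 19 = 133 for all n.
So R = 1/133 = 1/133.

1/133


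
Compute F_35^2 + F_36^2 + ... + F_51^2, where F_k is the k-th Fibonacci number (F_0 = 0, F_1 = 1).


There is a standard identity sum_{k=0}^{N} F_k^2 = F_N * F_{N+1} (proved inductively from the telescoping relation F_k^2 = F_k F_{k+1} - F_{k-1} F_k). Then
sum_{k=35}^{51} F_k^2 = F_51 F_52 - F_34 F_35.
Computing: F_51 = 20365011074, F_52 = 32951280099, F_34 = 5702887, F_35 = 9227465.
Sum = 20365011074 * 32951280099 - 5702887 * 9227465 = 671053131495420624871.

671053131495420624871


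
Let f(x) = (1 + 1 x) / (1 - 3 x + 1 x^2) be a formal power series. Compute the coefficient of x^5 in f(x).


Write f(x) = sum_{k>=0} a_k x^k. Multiplying both sides by 1 - 3 x + 1 x^2 gives
(1 - 3 x + 1 x^2) sum_{k>=0} a_k x^k = 1 + 1 x.
Matching coefficients:
 x^0: a_0 = 1
 x^1: a_1 - 3 a_0 = 1  =>  a_1 = 3*1 + 1 = 4
 x^k (k >= 2): a_k = 3 a_{k-1} - 1 a_{k-2}.
Iterating: a_2 = 11, a_3 = 29, a_4 = 76, a_5 = 199.
So the coefficient of x^5 is 199.

199


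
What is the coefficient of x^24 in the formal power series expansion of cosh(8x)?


The Maclaurin series is cosh(t) = sum_{m>=0} t^(2m) / (2m)!, so substituting t = 8x, only even powers of x are nonzero, with coefficient of x^(2m) equal to 8^(2m) / (2m)!.
For x^24 the coefficient is 8^24/24! = 4722366482869645213696/620448401733239439360000 = 1125899906842624/147926426347074375.

1125899906842624/147926426347074375


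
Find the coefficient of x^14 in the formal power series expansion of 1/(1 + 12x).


Write 1/(1 + c x) = 1/(1 - (-c) x) and apply the geometric-series identity
1/(1 - y) = sum_{k>=0} y^k to get 1/(1 + c x) = sum_{k>=0} (-c)^k x^k.
So the coefficient of x^k is (-c)^k = (-1)^k * c^k.
Here c = 12 and k = 14:
(-12)^14 = 1 * 1283918464548864 = 1283918464548864

1283918464548864


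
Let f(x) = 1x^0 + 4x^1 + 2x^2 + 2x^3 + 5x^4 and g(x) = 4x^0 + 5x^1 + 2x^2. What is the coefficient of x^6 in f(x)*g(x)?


Cauchy product at x^6:
5*2
= 10

10


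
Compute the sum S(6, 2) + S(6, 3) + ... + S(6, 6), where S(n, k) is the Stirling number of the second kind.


By definition, S(n, k) counts partitions of an n-set into exactly k nonempty blocks.
Computing row n = 6 for k = 2..6:
S(6, k): 31, 90, 65, 15, 1
Sum = 202.

202


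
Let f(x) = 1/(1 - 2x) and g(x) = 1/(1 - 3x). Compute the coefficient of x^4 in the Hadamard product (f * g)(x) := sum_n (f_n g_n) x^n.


f has coefficients f_k = 2^k and g has coefficients g_k = 3^k, so the Hadamard product has coefficient (f*g)_k = 2^k * 3^k = 6^k.
For k = 4: 6^4 = 1296.

1296


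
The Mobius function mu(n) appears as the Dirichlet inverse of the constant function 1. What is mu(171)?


171 has a squared prime factor, so mu(171) = 0.
Factorization reveals a repeated prime.

0


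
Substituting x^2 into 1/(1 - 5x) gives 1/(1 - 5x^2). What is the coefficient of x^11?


Since 1/(1 - 5x^2) only has even powers of x,
the coefficient of x^11 (odd) is 0.

0


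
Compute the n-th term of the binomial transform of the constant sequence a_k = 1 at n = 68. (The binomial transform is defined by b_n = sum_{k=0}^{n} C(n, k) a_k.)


With a_k = 1 for all k, b_n = sum_{k=0}^{n} C(n, k) = 2^n by the binomial theorem.
For n = 68: 2^68 = 295147905179352825856.

295147905179352825856


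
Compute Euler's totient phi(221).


phi(n) counts integers in [1, n] coprime to n. Using the multiplicative formula phi(n) = n * prod_{p | n} (1 - 1/p):
221 = 13 * 17, so
phi(221) = 221 * (1 - 1/13) * (1 - 1/17) = 192.

192


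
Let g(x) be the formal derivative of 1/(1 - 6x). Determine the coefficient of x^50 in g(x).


Differentiate termwise: d/dx sum_{k>=0} 6^k x^k = sum_{k>=1} k 6^k x^(k-1) = sum_{j>=0} (j+1) 6^(j+1) x^j.
Equivalently, d/dx [1/(1 - 6x)] = 6/(1 - 6x)^2.
For j = 50: 51 * 6^51 = 51 * 4849687664788584363858837602739217760256 = 247334070904217802556800717739700105773056.

247334070904217802556800717739700105773056


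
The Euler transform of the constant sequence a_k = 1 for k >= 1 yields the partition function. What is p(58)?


The Euler transform converts the sequence a_k = 1 into the number of integer partitions.
Using the recurrence or dynamic programming:
p(58) = 715220

715220


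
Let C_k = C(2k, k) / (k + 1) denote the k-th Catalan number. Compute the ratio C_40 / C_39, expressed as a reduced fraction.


Using C_k = (2k)! / (k! (k+1)!), the ratio C_{k+1}/C_k simplifies to
C_{k+1}/C_k = [(2k+2)! / ((k+1)! (k+2)!)] * [k! (k+1)! / (2k)!]
 = (2k+2)(2k+1) / ((k+1)(k+2)) = 2(2k+1) / (k+2).
For k = 39: 2(2*39 + 1) / (39 + 2) = 158/41 = 158/41.

158/41


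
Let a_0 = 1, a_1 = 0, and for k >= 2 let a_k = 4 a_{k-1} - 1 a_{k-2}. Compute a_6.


Iterating the recurrence forward:
a_0 = 1
a_1 = 0
a_2 = 4*0 - 1*1 = -1
a_3 = 4*-1 - 1*0 = -4
a_4 = 4*-4 - 1*-1 = -15
a_5 = 4*-15 - 1*-4 = -56
a_6 = 4*-56 - 1*-15 = -209
So a_6 = -209.

-209


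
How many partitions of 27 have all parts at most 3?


Using the generating function (1-x)^(-1)(1-x^2)^(-1)(1-x^3)^(-1),
the coefficient of x^27 counts these restricted partitions.
Result = 75

75


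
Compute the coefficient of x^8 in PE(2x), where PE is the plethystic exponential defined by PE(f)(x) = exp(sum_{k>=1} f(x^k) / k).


With f(x) = 2x, the exponent is sum_{k>=1} 2 x^k / k = 2 * (-ln(1 - x)). Exponentiating:
PE(2x) = exp(-2 ln(1 - x)) = 1/(1 - x)^2.
By the negative binomial expansion, [x^n] 1/(1 - x)^2 = C(n + 1, 1).
For n = 8: C(9, 1) = 9.

9


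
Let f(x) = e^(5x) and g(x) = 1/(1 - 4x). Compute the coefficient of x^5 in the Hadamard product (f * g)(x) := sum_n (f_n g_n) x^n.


Expanding: f_k = 5^k/k! (from e^(5x)) and g_k = 4^k (from 1/(1 - 4x)). So the Hadamard coefficient (f * g)_k = 5^k 4^k / k! = (20)^k / k!.
For k = 5: 20^5/5! = 3200000/120 = 80000/3.

80000/3


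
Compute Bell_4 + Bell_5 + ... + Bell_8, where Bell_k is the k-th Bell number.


Recall Bell_k counts set partitions of a k-set (with Bell_0 = 1 by convention).
Bell_4 through Bell_8: 15, 52, 203, 877, 4140
Sum = 15 + 52 + 203 + 877 + 4140 = 5287.

5287


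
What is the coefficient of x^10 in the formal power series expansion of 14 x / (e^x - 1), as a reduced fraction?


The exponential generating function for Bernoulli numbers is
x / (e^x - 1) = sum_{k>=0} B_k x^k / k!.
So the coefficient of x^10 in 14 x / (e^x - 1) is 14 B_10 / 10!.
Computing: B_10 = 5/66, 10! = 3628800, giving
14 * 5/66 / 3628800 = 1/3421440.

1/3421440


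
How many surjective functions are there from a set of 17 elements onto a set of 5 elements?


By inclusion-exclusion on which target elements are missed, the number of surjections from an n-set onto a k-set is
surj(n, k) = sum_{j=0}^{k} (-1)^j C(k, j) (k - j)^n.
Equivalently surj(n, k) = k! * S(n, k), where S(n, k) is the Stirling number of the second kind.
For n = 17, k = 5:
S(17, 5) = 5652751651, so
surj = 5! * 5652751651 = 120 * 5652751651 = 678330198120.

678330198120


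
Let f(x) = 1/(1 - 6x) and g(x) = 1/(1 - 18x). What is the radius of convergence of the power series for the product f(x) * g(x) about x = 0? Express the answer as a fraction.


The radius of 1/(1 - 6x) is 1/6 (nearest singularity at x = 1/6), and the radius of 1/(1 - 18x) is 1/18.
The product f(x)*g(x) = 1/((1 - 6x)(1 - 18x)) has singularities at both 1/6 and 1/18, so its radius of convergence is the distance to the nearest one:
min(1/6, 1/18) = 1/18.

1/18


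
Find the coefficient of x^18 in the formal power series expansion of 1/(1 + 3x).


Write 1/(1 + c x) = 1/(1 - (-c) x) and apply the geometric-series identity
1/(1 - y) = sum_{k>=0} y^k to get 1/(1 + c x) = sum_{k>=0} (-c)^k x^k.
So the coefficient of x^k is (-c)^k = (-1)^k * c^k.
Here c = 3 and k = 18:
(-3)^18 = 1 * 387420489 = 387420489

387420489


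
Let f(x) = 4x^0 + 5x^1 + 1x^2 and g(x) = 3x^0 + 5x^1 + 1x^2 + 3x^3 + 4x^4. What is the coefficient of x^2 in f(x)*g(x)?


Cauchy product at x^2:
4*1 + 5*5 + 1*3
= 32

32


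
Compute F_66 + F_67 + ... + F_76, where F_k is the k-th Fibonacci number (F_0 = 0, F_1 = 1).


Use the identity sum_{k=0}^{N} F_k = F_{N+2} - 1 (which follows from F_{k+2} - F_{k+1} = F_k). Then
sum_{k=66}^{76} F_k = (F_{78} - 1) - (F_{67} - 1) = F_{78} - F_{67}.
Computing: F_{78} = 8944394323791464, F_{67} = 44945570212853, so
Sum = 8944394323791464 - 44945570212853 = 8899448753578611.

8899448753578611


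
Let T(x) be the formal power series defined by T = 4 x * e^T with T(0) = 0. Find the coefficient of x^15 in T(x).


Apply the Lagrange inversion formula: if T = 4 x * phi(T) with phi(t) = e^t, then
[x^n] T = 4^n * (1/n) [t^(n-1)] phi(t)^n = 4^n * (1/n) [t^(n-1)] e^(n t) = 4^n * (1/n) * n^(n-1) / (n-1)! = 4^n * n^(n-1) / n!.
When c = 1 this is the Cayley count of rooted labeled trees on n vertices, divided by n!.
For n = 15: 4^15 * 15^14 / 15! = 1073741824 * 29192926025390625/1307674368000 = 167961600000000000/7007.

167961600000000000/7007
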